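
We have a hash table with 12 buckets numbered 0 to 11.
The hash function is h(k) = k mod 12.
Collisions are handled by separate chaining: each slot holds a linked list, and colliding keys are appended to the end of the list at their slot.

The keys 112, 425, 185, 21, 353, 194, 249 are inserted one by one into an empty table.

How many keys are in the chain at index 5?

Insert 112: h=4, bucket 4 empty → new chain.
Insert 425: h=5, bucket 5 empty → new chain.
Insert 185: h=5, bucket 5 nonempty → append to chain.
Insert 21: h=9, bucket 9 empty → new chain.
Insert 353: h=5, bucket 5 nonempty → append to chain.
Insert 194: h=2, bucket 2 empty → new chain.
Insert 249: h=9, bucket 9 nonempty → append to chain.
Final buckets:
0: .
1: .
2: 194
3: .
4: 112
5: 425 -> 185 -> 353
6: .
7: .
8: .
9: 21 -> 249
10: .
11: .

3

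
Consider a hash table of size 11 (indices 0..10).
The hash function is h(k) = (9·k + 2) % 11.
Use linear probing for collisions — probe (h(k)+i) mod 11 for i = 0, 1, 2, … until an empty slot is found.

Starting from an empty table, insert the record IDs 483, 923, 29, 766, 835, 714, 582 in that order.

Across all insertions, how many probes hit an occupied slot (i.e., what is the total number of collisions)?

Insert 483: h=4, slot 4 empty → index 4.
Insert 923: h=4, slot 4 occupied → index 5.
Insert 29: h=10, slot 10 empty → index 10.
Insert 766: h=10, slot 10 occupied → index 0.
Insert 835: h=4, slots 4,5 occupied → index 6.
Insert 714: h=4, slots 4,5,6 occupied → index 7.
Insert 582: h=4, slots 4,5,6,7 occupied → index 8.
Table: [766, -, -, -, 483, 923, 835, 714, 582, -, 29]

11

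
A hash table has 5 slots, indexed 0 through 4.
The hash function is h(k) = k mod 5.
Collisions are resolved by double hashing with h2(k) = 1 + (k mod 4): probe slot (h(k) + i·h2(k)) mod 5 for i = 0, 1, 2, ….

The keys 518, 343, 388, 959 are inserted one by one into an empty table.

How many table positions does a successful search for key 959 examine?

4

Insert 518: h=3, slot 3 empty -> index 3.
Insert 343: h=3, h2=4, slot 3 occupied -> index 2.
Insert 388: h=3, h2=1, slot 3 occupied -> index 4.
Insert 959: h=4, h2=4, slots 4,3,2 occupied -> index 1.
Table: [., 959, 343, 518, 388]
Lookup 959: h=4, h2=4, probe 4,3,2,1 → found at 1.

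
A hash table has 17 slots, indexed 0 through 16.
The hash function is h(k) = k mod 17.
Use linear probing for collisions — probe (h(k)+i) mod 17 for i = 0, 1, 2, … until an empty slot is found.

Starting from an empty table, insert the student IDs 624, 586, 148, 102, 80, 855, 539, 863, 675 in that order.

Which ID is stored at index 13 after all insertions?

624: h=12 -> slot 12
586: h=8 -> slot 8
148: h=12, probe 12,13 -> slot 13
102: h=0 -> slot 0
80: h=12, probe 12,13,14 -> slot 14
855: h=5 -> slot 5
539: h=12, probe 12,13,14,15 -> slot 15
863: h=13, probe 13,14,15,16 -> slot 16
675: h=12, probe 12,13,14,15,16,0,1 -> slot 1
Table: [102, 675, -, -, -, 855, -, -, 586, -, -, -, 624, 148, 80, 539, 863]

148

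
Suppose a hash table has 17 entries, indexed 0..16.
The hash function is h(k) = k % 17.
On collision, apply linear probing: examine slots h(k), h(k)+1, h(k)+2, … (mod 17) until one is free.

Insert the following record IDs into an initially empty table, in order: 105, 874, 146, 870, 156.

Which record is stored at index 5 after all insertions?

156

105: h=3 => slot 3
874: h=7 => slot 7
146: h=10 => slot 10
870: h=3, probe 3,4 => slot 4
156: h=3, probe 3,4,5 => slot 5
Table: [-, -, -, 105, 870, 156, -, 874, -, -, 146, -, -, -, -, -, -]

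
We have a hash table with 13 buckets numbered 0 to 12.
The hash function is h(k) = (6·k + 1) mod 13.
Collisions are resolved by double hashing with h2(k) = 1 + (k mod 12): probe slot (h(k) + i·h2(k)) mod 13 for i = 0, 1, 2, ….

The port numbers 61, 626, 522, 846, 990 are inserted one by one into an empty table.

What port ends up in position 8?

990

61: h=3 -> slot 3
626: h=0 -> slot 0
522: h=0, h2=7, probe 0,7 -> slot 7
846: h=7, h2=7, probe 7,1 -> slot 1
990: h=0, h2=7, probe 0,7,1,8 -> slot 8
Table: [626, 846, ∅, 61, ∅, ∅, ∅, 522, 990, ∅, ∅, ∅, ∅]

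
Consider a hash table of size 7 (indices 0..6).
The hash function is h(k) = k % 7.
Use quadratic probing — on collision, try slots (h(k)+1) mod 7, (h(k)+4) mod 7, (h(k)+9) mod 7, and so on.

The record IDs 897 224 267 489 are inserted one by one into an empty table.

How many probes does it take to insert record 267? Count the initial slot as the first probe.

897: h=1 -> slot 1
224: h=0 -> slot 0
267: h=1, probe 1,2 -> slot 2
489: h=6 -> slot 6
Table: [224, 897, 267, ∅, ∅, ∅, 489]

2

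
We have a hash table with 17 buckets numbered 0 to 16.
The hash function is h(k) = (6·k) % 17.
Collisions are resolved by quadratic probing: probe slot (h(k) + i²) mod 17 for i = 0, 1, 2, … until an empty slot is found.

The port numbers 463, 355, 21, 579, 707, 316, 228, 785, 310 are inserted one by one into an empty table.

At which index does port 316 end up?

Insert 463: h=7, slot 7 empty → index 7.
Insert 355: h=5, slot 5 empty → index 5.
Insert 21: h=7, slot 7 occupied → index 8.
Insert 579: h=6, slot 6 empty → index 6.
Insert 707: h=9, slot 9 empty → index 9.
Insert 316: h=9, slot 9 occupied → index 10.
Insert 228: h=8, slots 8,9 occupied → index 12.
Insert 785: h=1, slot 1 empty → index 1.
Insert 310: h=7, slots 7,8 occupied → index 11.
Table: [_, 785, _, _, _, 355, 579, 463, 21, 707, 316, 310, 228, _, _, _, _]

10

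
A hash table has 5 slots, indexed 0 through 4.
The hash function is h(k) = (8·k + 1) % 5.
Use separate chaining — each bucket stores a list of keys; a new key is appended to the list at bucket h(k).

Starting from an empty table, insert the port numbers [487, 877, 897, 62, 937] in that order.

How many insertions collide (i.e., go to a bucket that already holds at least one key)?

4

487 -> bucket 2
877 -> bucket 2 (collision)
897 -> bucket 2 (collision)
62 -> bucket 2 (collision)
937 -> bucket 2 (collision)
Final buckets:
0: ∅
1: ∅
2: 487 -> 877 -> 897 -> 62 -> 937
3: ∅
4: ∅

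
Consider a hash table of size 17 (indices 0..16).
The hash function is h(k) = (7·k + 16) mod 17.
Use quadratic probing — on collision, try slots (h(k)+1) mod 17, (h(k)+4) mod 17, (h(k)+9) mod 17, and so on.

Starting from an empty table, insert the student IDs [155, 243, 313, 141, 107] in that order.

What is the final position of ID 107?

155: h=13 => slot 13
243: h=0 => slot 0
313: h=14 => slot 14
141: h=0, probe 0,1 => slot 1
107: h=0, probe 0,1,4 => slot 4
Table: [243, 141, -, -, 107, -, -, -, -, -, -, -, -, 155, 313, -, -]

4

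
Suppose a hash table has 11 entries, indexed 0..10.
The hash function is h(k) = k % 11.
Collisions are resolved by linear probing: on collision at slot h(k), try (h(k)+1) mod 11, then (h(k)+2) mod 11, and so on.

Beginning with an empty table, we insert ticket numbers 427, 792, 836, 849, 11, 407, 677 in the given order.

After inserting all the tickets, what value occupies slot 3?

11

427: h=9 => slot 9
792: h=0 => slot 0
836: h=0, probe 0,1 => slot 1
849: h=2 => slot 2
11: h=0, probe 0,1,2,3 => slot 3
407: h=0, probe 0,1,2,3,4 => slot 4
677: h=6 => slot 6
Table: [792, 836, 849, 11, 407, _, 677, _, _, 427, _]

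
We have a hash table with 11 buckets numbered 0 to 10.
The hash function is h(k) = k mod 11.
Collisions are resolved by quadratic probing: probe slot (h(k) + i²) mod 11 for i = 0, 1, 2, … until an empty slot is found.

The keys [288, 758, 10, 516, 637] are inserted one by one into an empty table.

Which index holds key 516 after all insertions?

3

288 hashes to 2; slot 2 is free -> place at 2.
758 hashes to 10; slot 10 is free -> place at 10.
10 hashes to 10; 10 taken -> place at 0.
516 hashes to 10; 10,0 taken -> place at 3.
637 hashes to 10; 10,0,3 taken -> place at 8.
Table: [10, ., 288, 516, ., ., ., ., 637, ., 758]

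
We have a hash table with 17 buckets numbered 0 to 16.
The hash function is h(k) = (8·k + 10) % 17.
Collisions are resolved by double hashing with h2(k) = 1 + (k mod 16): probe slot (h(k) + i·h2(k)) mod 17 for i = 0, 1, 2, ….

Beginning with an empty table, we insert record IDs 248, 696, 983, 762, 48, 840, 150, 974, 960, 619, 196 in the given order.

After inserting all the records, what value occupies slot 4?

248: h=5 => slot 5
696: h=2 => slot 2
983: h=3 => slot 3
762: h=3, h2=11, probe 3,14 => slot 14
48: h=3, h2=1, probe 3,4 => slot 4
840: h=15 => slot 15
150: h=3, h2=7, probe 3,10 => slot 10
974: h=16 => slot 16
960: h=6 => slot 6
619: h=15, h2=12, probe 15,10,5,0 => slot 0
196: h=14, h2=5, probe 14,2,7 => slot 7
Table: [619, ., 696, 983, 48, 248, 960, 196, ., ., 150, ., ., ., 762, 840, 974]

48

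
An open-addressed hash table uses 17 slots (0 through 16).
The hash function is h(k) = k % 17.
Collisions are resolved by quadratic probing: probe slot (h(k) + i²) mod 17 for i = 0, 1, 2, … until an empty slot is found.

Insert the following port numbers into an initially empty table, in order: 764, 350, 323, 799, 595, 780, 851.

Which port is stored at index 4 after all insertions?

764 hashes to 16; slot 16 is free → place at 16.
350 hashes to 10; slot 10 is free → place at 10.
323 hashes to 0; slot 0 is free → place at 0.
799 hashes to 0; 0 taken → place at 1.
595 hashes to 0; 0,1 taken → place at 4.
780 hashes to 15; slot 15 is free → place at 15.
851 hashes to 1; 1 taken → place at 2.
Table: [323, 799, 851, ∅, 595, ∅, ∅, ∅, ∅, ∅, 350, ∅, ∅, ∅, ∅, 780, 764]

595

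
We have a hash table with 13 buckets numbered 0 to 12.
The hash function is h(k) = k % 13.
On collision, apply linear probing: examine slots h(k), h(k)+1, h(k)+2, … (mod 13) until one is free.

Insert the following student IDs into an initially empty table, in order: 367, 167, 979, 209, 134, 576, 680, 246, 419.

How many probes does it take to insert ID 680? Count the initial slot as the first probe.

367 hashes to 3; slot 3 is free -> place at 3.
167 hashes to 11; slot 11 is free -> place at 11.
979 hashes to 4; slot 4 is free -> place at 4.
209 hashes to 1; slot 1 is free -> place at 1.
134 hashes to 4; 4 taken -> place at 5.
576 hashes to 4; 4,5 taken -> place at 6.
680 hashes to 4; 4,5,6 taken -> place at 7.
246 hashes to 12; slot 12 is free -> place at 12.
419 hashes to 3; 3,4,5,6,7 taken -> place at 8.
Table: [-, 209, -, 367, 979, 134, 576, 680, 419, -, -, 167, 246]

4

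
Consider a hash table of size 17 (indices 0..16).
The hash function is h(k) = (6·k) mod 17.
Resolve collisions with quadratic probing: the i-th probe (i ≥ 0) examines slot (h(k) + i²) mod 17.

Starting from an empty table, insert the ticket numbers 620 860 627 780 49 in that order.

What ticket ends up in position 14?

620

620: h=14 -> slot 14
860: h=9 -> slot 9
627: h=5 -> slot 5
780: h=5, probe 5,6 -> slot 6
49: h=5, probe 5,6,9,14,4 -> slot 4
Table: [-, -, -, -, 49, 627, 780, -, -, 860, -, -, -, -, 620, -, -]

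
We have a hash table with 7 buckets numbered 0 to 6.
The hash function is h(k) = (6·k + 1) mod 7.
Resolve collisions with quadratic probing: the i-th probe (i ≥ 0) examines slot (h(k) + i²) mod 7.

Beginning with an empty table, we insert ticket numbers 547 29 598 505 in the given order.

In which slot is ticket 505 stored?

4

547 hashes to 0; slot 0 is free → place at 0.
29 hashes to 0; 0 taken → place at 1.
598 hashes to 5; slot 5 is free → place at 5.
505 hashes to 0; 0,1 taken → place at 4.
Table: [547, 29, ., ., 505, 598, .]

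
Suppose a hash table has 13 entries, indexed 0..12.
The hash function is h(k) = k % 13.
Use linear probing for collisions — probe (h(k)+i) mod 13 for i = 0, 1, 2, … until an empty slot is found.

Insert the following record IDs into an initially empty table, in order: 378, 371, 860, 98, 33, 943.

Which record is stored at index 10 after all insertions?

Insert 378: h=1, slot 1 empty -> index 1.
Insert 371: h=7, slot 7 empty -> index 7.
Insert 860: h=2, slot 2 empty -> index 2.
Insert 98: h=7, slot 7 occupied -> index 8.
Insert 33: h=7, slots 7,8 occupied -> index 9.
Insert 943: h=7, slots 7,8,9 occupied -> index 10.
Table: [_, 378, 860, _, _, _, _, 371, 98, 33, 943, _, _]

943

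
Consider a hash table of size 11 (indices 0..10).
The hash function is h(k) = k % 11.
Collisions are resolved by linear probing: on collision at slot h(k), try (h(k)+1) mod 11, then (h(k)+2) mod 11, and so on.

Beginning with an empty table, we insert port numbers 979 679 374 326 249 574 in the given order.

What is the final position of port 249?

9

979 hashes to 0; slot 0 is free -> place at 0.
679 hashes to 8; slot 8 is free -> place at 8.
374 hashes to 0; 0 taken -> place at 1.
326 hashes to 7; slot 7 is free -> place at 7.
249 hashes to 7; 7,8 taken -> place at 9.
574 hashes to 2; slot 2 is free -> place at 2.
Table: [979, 374, 574, -, -, -, -, 326, 679, 249, -]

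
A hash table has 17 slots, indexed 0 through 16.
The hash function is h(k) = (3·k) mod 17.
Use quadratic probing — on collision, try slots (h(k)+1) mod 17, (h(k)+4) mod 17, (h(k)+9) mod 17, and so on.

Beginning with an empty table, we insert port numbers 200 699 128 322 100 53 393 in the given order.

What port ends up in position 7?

Insert 200: h=5, slot 5 empty → index 5.
Insert 699: h=6, slot 6 empty → index 6.
Insert 128: h=10, slot 10 empty → index 10.
Insert 322: h=14, slot 14 empty → index 14.
Insert 100: h=11, slot 11 empty → index 11.
Insert 53: h=6, slot 6 occupied → index 7.
Insert 393: h=6, slots 6,7,10 occupied → index 15.
Table: [∅, ∅, ∅, ∅, ∅, 200, 699, 53, ∅, ∅, 128, 100, ∅, ∅, 322, 393, ∅]

53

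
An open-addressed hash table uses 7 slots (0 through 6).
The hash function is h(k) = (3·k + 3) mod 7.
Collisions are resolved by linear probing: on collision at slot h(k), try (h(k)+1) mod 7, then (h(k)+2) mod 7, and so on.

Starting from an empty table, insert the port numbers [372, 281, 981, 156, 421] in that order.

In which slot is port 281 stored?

372: h=6 => slot 6
281: h=6, probe 6,0 => slot 0
981: h=6, probe 6,0,1 => slot 1
156: h=2 => slot 2
421: h=6, probe 6,0,1,2,3 => slot 3
Table: [281, 981, 156, 421, -, -, 372]

0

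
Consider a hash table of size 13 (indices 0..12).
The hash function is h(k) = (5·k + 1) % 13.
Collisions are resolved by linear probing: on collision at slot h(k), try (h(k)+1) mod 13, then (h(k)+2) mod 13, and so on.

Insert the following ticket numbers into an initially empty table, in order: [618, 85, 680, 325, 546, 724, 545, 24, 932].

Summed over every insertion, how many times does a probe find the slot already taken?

7

Insert 618: h=10, slot 10 empty -> index 10.
Insert 85: h=10, slot 10 occupied -> index 11.
Insert 680: h=8, slot 8 empty -> index 8.
Insert 325: h=1, slot 1 empty -> index 1.
Insert 546: h=1, slot 1 occupied -> index 2.
Insert 724: h=7, slot 7 empty -> index 7.
Insert 545: h=9, slot 9 empty -> index 9.
Insert 24: h=4, slot 4 empty -> index 4.
Insert 932: h=7, slots 7,8,9,10,11 occupied -> index 12.
Table: [—, 325, 546, —, 24, —, —, 724, 680, 545, 618, 85, 932]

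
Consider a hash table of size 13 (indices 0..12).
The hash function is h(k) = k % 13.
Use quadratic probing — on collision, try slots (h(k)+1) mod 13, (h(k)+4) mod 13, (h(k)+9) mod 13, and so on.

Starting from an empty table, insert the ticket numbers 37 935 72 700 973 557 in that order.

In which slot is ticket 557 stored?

37: h=11 => slot 11
935: h=12 => slot 12
72: h=7 => slot 7
700: h=11, probe 11,12,2 => slot 2
973: h=11, probe 11,12,2,7,1 => slot 1
557: h=11, probe 11,12,2,7,1,10 => slot 10
Table: [_, 973, 700, _, _, _, _, 72, _, _, 557, 37, 935]

10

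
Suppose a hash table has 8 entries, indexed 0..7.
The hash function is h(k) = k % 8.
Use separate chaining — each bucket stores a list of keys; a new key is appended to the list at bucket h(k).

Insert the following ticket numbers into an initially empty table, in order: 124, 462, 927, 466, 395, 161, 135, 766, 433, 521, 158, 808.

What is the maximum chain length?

Insert 124: h=4, bucket 4 empty -> new chain.
Insert 462: h=6, bucket 6 empty -> new chain.
Insert 927: h=7, bucket 7 empty -> new chain.
Insert 466: h=2, bucket 2 empty -> new chain.
Insert 395: h=3, bucket 3 empty -> new chain.
Insert 161: h=1, bucket 1 empty -> new chain.
Insert 135: h=7, bucket 7 nonempty -> append to chain.
Insert 766: h=6, bucket 6 nonempty -> append to chain.
Insert 433: h=1, bucket 1 nonempty -> append to chain.
Insert 521: h=1, bucket 1 nonempty -> append to chain.
Insert 158: h=6, bucket 6 nonempty -> append to chain.
Insert 808: h=0, bucket 0 empty -> new chain.
Final buckets:
0: 808
1: 161 -> 433 -> 521
2: 466
3: 395
4: 124
5: .
6: 462 -> 766 -> 158
7: 927 -> 135

3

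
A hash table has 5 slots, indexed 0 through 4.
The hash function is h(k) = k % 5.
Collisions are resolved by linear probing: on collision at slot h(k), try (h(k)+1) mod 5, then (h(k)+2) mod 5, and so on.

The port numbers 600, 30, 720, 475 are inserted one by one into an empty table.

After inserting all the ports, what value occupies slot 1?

600: h=0 => slot 0
30: h=0, probe 0,1 => slot 1
720: h=0, probe 0,1,2 => slot 2
475: h=0, probe 0,1,2,3 => slot 3
Table: [600, 30, 720, 475, ∅]

30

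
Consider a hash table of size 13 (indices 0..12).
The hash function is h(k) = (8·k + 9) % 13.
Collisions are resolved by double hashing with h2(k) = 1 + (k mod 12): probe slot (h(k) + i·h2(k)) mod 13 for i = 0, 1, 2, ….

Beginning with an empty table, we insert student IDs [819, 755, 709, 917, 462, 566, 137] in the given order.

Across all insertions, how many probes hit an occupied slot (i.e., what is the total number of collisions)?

819 hashes to 9; slot 9 is free → place at 9.
755 hashes to 4; slot 4 is free → place at 4.
709 hashes to 0; slot 0 is free → place at 0.
917 hashes to 0, h2=6; 0 taken → place at 6.
462 hashes to 0, h2=7; 0 taken → place at 7.
566 hashes to 0, h2=3; 0 taken → place at 3.
137 hashes to 0, h2=6; 0,6 taken → place at 12.
Table: [709, ∅, ∅, 566, 755, ∅, 917, 462, ∅, 819, ∅, ∅, 137]

5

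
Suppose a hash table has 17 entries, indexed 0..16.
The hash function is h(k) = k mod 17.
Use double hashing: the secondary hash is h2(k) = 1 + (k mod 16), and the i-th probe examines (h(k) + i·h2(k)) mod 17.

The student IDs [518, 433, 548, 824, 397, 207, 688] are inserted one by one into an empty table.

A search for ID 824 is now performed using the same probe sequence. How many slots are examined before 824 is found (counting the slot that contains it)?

Insert 518: h=8, slot 8 empty → index 8.
Insert 433: h=8, h2=2, slot 8 occupied → index 10.
Insert 548: h=4, slot 4 empty → index 4.
Insert 824: h=8, h2=9, slot 8 occupied → index 0.
Insert 397: h=6, slot 6 empty → index 6.
Insert 207: h=3, slot 3 empty → index 3.
Insert 688: h=8, h2=1, slot 8 occupied → index 9.
Table: [824, —, —, 207, 548, —, 397, —, 518, 688, 433, —, —, —, —, —, —]
Lookup 824: h=8, h2=9, probe 8,0 → found at 0.

2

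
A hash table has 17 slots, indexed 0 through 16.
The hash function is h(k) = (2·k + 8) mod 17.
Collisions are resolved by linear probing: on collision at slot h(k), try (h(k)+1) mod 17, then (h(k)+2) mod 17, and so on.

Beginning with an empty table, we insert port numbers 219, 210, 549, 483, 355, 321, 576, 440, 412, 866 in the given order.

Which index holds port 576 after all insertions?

Insert 219: h=4, slot 4 empty → index 4.
Insert 210: h=3, slot 3 empty → index 3.
Insert 549: h=1, slot 1 empty → index 1.
Insert 483: h=5, slot 5 empty → index 5.
Insert 355: h=4, slots 4,5 occupied → index 6.
Insert 321: h=4, slots 4,5,6 occupied → index 7.
Insert 576: h=4, slots 4,5,6,7 occupied → index 8.
Insert 440: h=4, slots 4,5,6,7,8 occupied → index 9.
Insert 412: h=16, slot 16 empty → index 16.
Insert 866: h=6, slots 6,7,8,9 occupied → index 10.
Table: [∅, 549, ∅, 210, 219, 483, 355, 321, 576, 440, 866, ∅, ∅, ∅, ∅, ∅, 412]

8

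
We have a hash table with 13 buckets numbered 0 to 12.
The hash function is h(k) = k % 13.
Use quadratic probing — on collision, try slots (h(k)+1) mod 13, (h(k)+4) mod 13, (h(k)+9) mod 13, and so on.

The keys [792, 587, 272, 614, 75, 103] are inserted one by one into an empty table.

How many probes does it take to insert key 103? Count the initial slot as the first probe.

4

Insert 792: h=12, slot 12 empty -> index 12.
Insert 587: h=2, slot 2 empty -> index 2.
Insert 272: h=12, slot 12 occupied -> index 0.
Insert 614: h=3, slot 3 empty -> index 3.
Insert 75: h=10, slot 10 empty -> index 10.
Insert 103: h=12, slots 12,0,3 occupied -> index 8.
Table: [272, ∅, 587, 614, ∅, ∅, ∅, ∅, 103, ∅, 75, ∅, 792]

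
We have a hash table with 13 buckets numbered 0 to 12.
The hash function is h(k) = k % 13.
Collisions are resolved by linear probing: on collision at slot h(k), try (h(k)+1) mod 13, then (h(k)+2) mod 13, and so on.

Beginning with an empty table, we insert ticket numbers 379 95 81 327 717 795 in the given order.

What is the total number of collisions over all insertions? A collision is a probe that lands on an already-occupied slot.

Insert 379: h=2, slot 2 empty -> index 2.
Insert 95: h=4, slot 4 empty -> index 4.
Insert 81: h=3, slot 3 empty -> index 3.
Insert 327: h=2, slots 2,3,4 occupied -> index 5.
Insert 717: h=2, slots 2,3,4,5 occupied -> index 6.
Insert 795: h=2, slots 2,3,4,5,6 occupied -> index 7.
Table: [-, -, 379, 81, 95, 327, 717, 795, -, -, -, -, -]

12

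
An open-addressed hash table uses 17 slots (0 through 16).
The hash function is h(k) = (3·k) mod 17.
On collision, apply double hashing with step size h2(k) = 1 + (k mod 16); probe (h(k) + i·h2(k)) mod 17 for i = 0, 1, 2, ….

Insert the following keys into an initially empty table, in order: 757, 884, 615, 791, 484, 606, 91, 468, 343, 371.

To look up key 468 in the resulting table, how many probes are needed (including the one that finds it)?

757: h=10 -> slot 10
884: h=0 -> slot 0
615: h=9 -> slot 9
791: h=10, h2=8, probe 10,1 -> slot 1
484: h=7 -> slot 7
606: h=16 -> slot 16
91: h=1, h2=12, probe 1,13 -> slot 13
468: h=10, h2=5, probe 10,15 -> slot 15
343: h=9, h2=8, probe 9,0,8 -> slot 8
371: h=8, h2=4, probe 8,12 -> slot 12
Table: [884, 791, —, —, —, —, —, 484, 343, 615, 757, —, 371, 91, —, 468, 606]
Lookup 468: h=10, h2=5, probe 10,15 → found at 15.

2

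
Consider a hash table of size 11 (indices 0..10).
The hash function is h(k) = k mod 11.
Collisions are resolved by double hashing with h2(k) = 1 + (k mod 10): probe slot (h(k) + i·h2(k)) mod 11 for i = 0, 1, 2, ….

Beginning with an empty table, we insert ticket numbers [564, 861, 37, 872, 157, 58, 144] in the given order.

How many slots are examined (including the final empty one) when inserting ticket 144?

5

Insert 564: h=3, slot 3 empty => index 3.
Insert 861: h=3, h2=2, slot 3 occupied => index 5.
Insert 37: h=4, slot 4 empty => index 4.
Insert 872: h=3, h2=3, slot 3 occupied => index 6.
Insert 157: h=3, h2=8, slot 3 occupied => index 0.
Insert 58: h=3, h2=9, slot 3 occupied => index 1.
Insert 144: h=1, h2=5, slots 1,6,0,5 occupied => index 10.
Table: [157, 58, —, 564, 37, 861, 872, —, —, —, 144]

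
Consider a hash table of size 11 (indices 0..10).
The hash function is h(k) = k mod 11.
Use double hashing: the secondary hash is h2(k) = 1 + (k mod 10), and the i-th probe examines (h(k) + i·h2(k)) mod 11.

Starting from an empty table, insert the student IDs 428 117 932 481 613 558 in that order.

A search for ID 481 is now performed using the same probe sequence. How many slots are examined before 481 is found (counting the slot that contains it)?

Insert 428: h=10, slot 10 empty => index 10.
Insert 117: h=7, slot 7 empty => index 7.
Insert 932: h=8, slot 8 empty => index 8.
Insert 481: h=8, h2=2, slots 8,10 occupied => index 1.
Insert 613: h=8, h2=4, slots 8,1 occupied => index 5.
Insert 558: h=8, h2=9, slot 8 occupied => index 6.
Table: [_, 481, _, _, _, 613, 558, 117, 932, _, 428]
Lookup 481: h=8, h2=2, probe 8,10,1 → found at 1.

3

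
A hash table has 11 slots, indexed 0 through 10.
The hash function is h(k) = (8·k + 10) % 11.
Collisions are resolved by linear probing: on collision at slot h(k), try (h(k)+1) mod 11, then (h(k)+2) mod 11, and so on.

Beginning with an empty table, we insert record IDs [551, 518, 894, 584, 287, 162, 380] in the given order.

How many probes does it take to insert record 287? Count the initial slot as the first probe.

551 hashes to 7; slot 7 is free => place at 7.
518 hashes to 7; 7 taken => place at 8.
894 hashes to 1; slot 1 is free => place at 1.
584 hashes to 7; 7,8 taken => place at 9.
287 hashes to 7; 7,8,9 taken => place at 10.
162 hashes to 8; 8,9,10 taken => place at 0.
380 hashes to 3; slot 3 is free => place at 3.
Table: [162, 894, _, 380, _, _, _, 551, 518, 584, 287]

4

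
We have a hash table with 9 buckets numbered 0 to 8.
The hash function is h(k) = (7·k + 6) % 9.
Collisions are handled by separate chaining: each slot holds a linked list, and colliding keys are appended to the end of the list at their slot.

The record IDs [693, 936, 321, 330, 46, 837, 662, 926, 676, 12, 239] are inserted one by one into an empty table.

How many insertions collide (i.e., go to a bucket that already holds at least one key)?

5

Insert 693: h=6, bucket 6 empty -> new chain.
Insert 936: h=6, bucket 6 nonempty -> append to chain.
Insert 321: h=3, bucket 3 empty -> new chain.
Insert 330: h=3, bucket 3 nonempty -> append to chain.
Insert 46: h=4, bucket 4 empty -> new chain.
Insert 837: h=6, bucket 6 nonempty -> append to chain.
Insert 662: h=5, bucket 5 empty -> new chain.
Insert 926: h=8, bucket 8 empty -> new chain.
Insert 676: h=4, bucket 4 nonempty -> append to chain.
Insert 12: h=0, bucket 0 empty -> new chain.
Insert 239: h=5, bucket 5 nonempty -> append to chain.
Final buckets:
0: 12
1: —
2: —
3: 321 -> 330
4: 46 -> 676
5: 662 -> 239
6: 693 -> 936 -> 837
7: —
8: 926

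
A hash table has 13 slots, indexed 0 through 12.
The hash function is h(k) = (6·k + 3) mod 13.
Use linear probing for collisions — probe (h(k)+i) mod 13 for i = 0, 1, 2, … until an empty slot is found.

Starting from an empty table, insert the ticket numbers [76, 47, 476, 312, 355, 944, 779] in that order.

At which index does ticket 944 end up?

2

76: h=4 => slot 4
47: h=12 => slot 12
476: h=12, probe 12,0 => slot 0
312: h=3 => slot 3
355: h=1 => slot 1
944: h=12, probe 12,0,1,2 => slot 2
779: h=10 => slot 10
Table: [476, 355, 944, 312, 76, ∅, ∅, ∅, ∅, ∅, 779, ∅, 47]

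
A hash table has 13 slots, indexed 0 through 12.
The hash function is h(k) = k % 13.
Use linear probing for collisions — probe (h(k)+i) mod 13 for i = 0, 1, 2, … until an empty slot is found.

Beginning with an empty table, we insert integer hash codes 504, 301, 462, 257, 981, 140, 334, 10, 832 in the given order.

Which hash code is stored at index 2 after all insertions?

Insert 504: h=10, slot 10 empty → index 10.
Insert 301: h=2, slot 2 empty → index 2.
Insert 462: h=7, slot 7 empty → index 7.
Insert 257: h=10, slot 10 occupied → index 11.
Insert 981: h=6, slot 6 empty → index 6.
Insert 140: h=10, slots 10,11 occupied → index 12.
Insert 334: h=9, slot 9 empty → index 9.
Insert 10: h=10, slots 10,11,12 occupied → index 0.
Insert 832: h=0, slot 0 occupied → index 1.
Table: [10, 832, 301, -, -, -, 981, 462, -, 334, 504, 257, 140]

301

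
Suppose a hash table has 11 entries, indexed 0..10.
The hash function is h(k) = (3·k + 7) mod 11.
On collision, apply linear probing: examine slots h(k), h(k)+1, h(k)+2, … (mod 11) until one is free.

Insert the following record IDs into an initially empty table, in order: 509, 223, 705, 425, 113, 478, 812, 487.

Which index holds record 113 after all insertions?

Insert 509: h=5, slot 5 empty => index 5.
Insert 223: h=5, slot 5 occupied => index 6.
Insert 705: h=10, slot 10 empty => index 10.
Insert 425: h=6, slot 6 occupied => index 7.
Insert 113: h=5, slots 5,6,7 occupied => index 8.
Insert 478: h=0, slot 0 empty => index 0.
Insert 812: h=1, slot 1 empty => index 1.
Insert 487: h=5, slots 5,6,7,8 occupied => index 9.
Table: [478, 812, _, _, _, 509, 223, 425, 113, 487, 705]

8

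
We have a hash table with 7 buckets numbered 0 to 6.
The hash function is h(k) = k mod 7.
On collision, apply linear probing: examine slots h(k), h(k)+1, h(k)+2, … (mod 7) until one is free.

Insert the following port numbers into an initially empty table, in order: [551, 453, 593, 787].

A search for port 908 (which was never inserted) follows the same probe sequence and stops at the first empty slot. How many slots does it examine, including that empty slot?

4

551 hashes to 5; slot 5 is free -> place at 5.
453 hashes to 5; 5 taken -> place at 6.
593 hashes to 5; 5,6 taken -> place at 0.
787 hashes to 3; slot 3 is free -> place at 3.
Table: [593, ., ., 787, ., 551, 453]
Lookup 908: h=5, probe 5,6,0,1 → slot 1 empty, not found.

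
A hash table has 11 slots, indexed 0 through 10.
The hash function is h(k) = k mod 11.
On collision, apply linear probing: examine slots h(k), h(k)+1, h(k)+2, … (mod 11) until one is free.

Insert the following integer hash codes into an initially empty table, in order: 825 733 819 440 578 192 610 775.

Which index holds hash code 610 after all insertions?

9

825: h=0 -> slot 0
733: h=7 -> slot 7
819: h=5 -> slot 5
440: h=0, probe 0,1 -> slot 1
578: h=6 -> slot 6
192: h=5, probe 5,6,7,8 -> slot 8
610: h=5, probe 5,6,7,8,9 -> slot 9
775: h=5, probe 5,6,7,8,9,10 -> slot 10
Table: [825, 440, _, _, _, 819, 578, 733, 192, 610, 775]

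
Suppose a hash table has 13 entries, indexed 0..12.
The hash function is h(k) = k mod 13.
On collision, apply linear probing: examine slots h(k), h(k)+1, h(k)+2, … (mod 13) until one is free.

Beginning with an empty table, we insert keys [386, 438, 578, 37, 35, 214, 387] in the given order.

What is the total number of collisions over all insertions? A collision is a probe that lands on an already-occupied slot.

8

386 hashes to 9; slot 9 is free => place at 9.
438 hashes to 9; 9 taken => place at 10.
578 hashes to 6; slot 6 is free => place at 6.
37 hashes to 11; slot 11 is free => place at 11.
35 hashes to 9; 9,10,11 taken => place at 12.
214 hashes to 6; 6 taken => place at 7.
387 hashes to 10; 10,11,12 taken => place at 0.
Table: [387, ., ., ., ., ., 578, 214, ., 386, 438, 37, 35]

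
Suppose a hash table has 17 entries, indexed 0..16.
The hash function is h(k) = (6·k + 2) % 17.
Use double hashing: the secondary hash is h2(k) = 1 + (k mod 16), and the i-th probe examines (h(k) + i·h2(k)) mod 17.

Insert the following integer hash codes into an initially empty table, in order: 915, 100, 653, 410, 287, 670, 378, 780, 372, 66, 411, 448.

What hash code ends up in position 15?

411

915: h=1 → slot 1
100: h=7 → slot 7
653: h=10 → slot 10
410: h=14 → slot 14
287: h=7, h2=16, probe 7,6 → slot 6
670: h=10, h2=15, probe 10,8 → slot 8
378: h=9 → slot 9
780: h=7, h2=13, probe 7,3 → slot 3
372: h=7, h2=5, probe 7,12 → slot 12
66: h=7, h2=3, probe 7,10,13 → slot 13
411: h=3, h2=12, probe 3,15 → slot 15
448: h=4 → slot 4
Table: [., 915, ., 780, 448, ., 287, 100, 670, 378, 653, ., 372, 66, 410, 411, .]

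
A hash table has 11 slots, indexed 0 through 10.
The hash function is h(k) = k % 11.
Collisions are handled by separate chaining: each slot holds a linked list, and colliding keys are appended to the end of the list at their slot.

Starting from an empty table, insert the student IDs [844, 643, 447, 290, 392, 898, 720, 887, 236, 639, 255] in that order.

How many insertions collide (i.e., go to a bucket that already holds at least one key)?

5

844 -> bucket 8
643 -> bucket 5
447 -> bucket 7
290 -> bucket 4
392 -> bucket 7 (collision)
898 -> bucket 7 (collision)
720 -> bucket 5 (collision)
887 -> bucket 7 (collision)
236 -> bucket 5 (collision)
639 -> bucket 1
255 -> bucket 2
Final buckets:
0: —
1: 639
2: 255
3: —
4: 290
5: 643 -> 720 -> 236
6: —
7: 447 -> 392 -> 898 -> 887
8: 844
9: —
10: —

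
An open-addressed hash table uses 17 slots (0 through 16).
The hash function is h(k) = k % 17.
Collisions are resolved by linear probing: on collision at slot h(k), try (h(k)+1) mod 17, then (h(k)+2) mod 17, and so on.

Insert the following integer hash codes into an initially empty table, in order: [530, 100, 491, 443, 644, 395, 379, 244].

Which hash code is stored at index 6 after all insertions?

530 hashes to 3; slot 3 is free -> place at 3.
100 hashes to 15; slot 15 is free -> place at 15.
491 hashes to 15; 15 taken -> place at 16.
443 hashes to 1; slot 1 is free -> place at 1.
644 hashes to 15; 15,16 taken -> place at 0.
395 hashes to 4; slot 4 is free -> place at 4.
379 hashes to 5; slot 5 is free -> place at 5.
244 hashes to 6; slot 6 is free -> place at 6.
Table: [644, 443, ., 530, 395, 379, 244, ., ., ., ., ., ., ., ., 100, 491]

244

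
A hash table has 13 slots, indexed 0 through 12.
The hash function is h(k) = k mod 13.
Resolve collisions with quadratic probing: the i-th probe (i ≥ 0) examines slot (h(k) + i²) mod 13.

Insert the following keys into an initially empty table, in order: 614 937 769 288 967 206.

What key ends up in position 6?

Insert 614: h=3, slot 3 empty => index 3.
Insert 937: h=1, slot 1 empty => index 1.
Insert 769: h=2, slot 2 empty => index 2.
Insert 288: h=2, slots 2,3 occupied => index 6.
Insert 967: h=5, slot 5 empty => index 5.
Insert 206: h=11, slot 11 empty => index 11.
Table: [-, 937, 769, 614, -, 967, 288, -, -, -, -, 206, -]

288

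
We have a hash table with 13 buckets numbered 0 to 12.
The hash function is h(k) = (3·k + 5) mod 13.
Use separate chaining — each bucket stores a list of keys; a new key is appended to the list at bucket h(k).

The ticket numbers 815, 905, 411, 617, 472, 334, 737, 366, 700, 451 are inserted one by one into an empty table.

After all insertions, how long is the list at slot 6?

4

815 → bucket 6
905 → bucket 3
411 → bucket 3 (collision)
617 → bucket 10
472 → bucket 4
334 → bucket 6 (collision)
737 → bucket 6 (collision)
366 → bucket 11
700 → bucket 12
451 → bucket 6 (collision)
Final buckets:
0: .
1: .
2: .
3: 905 -> 411
4: 472
5: .
6: 815 -> 334 -> 737 -> 451
7: .
8: .
9: .
10: 617
11: 366
12: 700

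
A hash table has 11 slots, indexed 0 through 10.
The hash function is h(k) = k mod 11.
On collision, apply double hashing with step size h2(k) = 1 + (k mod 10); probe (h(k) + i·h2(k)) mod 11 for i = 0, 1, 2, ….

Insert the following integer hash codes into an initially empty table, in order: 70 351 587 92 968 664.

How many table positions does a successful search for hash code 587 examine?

70: h=4 → slot 4
351: h=10 → slot 10
587: h=4, h2=8, probe 4,1 → slot 1
92: h=4, h2=3, probe 4,7 → slot 7
968: h=0 → slot 0
664: h=4, h2=5, probe 4,9 → slot 9
Table: [968, 587, ∅, ∅, 70, ∅, ∅, 92, ∅, 664, 351]
Lookup 587: h=4, h2=8, probe 4,1 → found at 1.

2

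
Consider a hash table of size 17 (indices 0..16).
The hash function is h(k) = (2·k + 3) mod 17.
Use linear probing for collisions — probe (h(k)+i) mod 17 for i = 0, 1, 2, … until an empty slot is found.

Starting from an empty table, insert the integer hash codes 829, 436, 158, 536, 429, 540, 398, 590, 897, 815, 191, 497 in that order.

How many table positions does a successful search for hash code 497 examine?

829 hashes to 12; slot 12 is free => place at 12.
436 hashes to 8; slot 8 is free => place at 8.
158 hashes to 13; slot 13 is free => place at 13.
536 hashes to 4; slot 4 is free => place at 4.
429 hashes to 11; slot 11 is free => place at 11.
540 hashes to 12; 12,13 taken => place at 14.
398 hashes to 0; slot 0 is free => place at 0.
590 hashes to 10; slot 10 is free => place at 10.
897 hashes to 12; 12,13,14 taken => place at 15.
815 hashes to 1; slot 1 is free => place at 1.
191 hashes to 11; 11,12,13,14,15 taken => place at 16.
497 hashes to 11; 11,12,13,14,15,16,0,1 taken => place at 2.
Table: [398, 815, 497, ∅, 536, ∅, ∅, ∅, 436, ∅, 590, 429, 829, 158, 540, 897, 191]
Lookup 497: h=11, probe 11,12,13,14,15,16,0,1,2 → found at 2.

9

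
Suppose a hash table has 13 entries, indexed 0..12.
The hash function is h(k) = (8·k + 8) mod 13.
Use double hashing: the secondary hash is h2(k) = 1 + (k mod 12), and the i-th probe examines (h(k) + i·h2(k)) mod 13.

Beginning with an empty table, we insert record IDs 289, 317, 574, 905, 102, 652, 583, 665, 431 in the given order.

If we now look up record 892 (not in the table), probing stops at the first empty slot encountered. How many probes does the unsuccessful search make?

2

289 hashes to 6; slot 6 is free => place at 6.
317 hashes to 9; slot 9 is free => place at 9.
574 hashes to 11; slot 11 is free => place at 11.
905 hashes to 7; slot 7 is free => place at 7.
102 hashes to 5; slot 5 is free => place at 5.
652 hashes to 11, h2=5; 11 taken => place at 3.
583 hashes to 5, h2=8; 5 taken => place at 0.
665 hashes to 11, h2=6; 11 taken => place at 4.
431 hashes to 11, h2=12; 11 taken => place at 10.
Table: [583, ., ., 652, 665, 102, 289, 905, ., 317, 431, 574, .]
Lookup 892: h=7, h2=5, probe 7,12 → slot 12 empty, not found.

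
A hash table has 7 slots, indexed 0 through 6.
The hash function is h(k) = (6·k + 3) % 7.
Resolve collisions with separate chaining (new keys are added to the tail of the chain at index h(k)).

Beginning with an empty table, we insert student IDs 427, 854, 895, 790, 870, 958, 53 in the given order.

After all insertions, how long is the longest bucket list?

3

427 → bucket 3
854 → bucket 3 (collision)
895 → bucket 4
790 → bucket 4 (collision)
870 → bucket 1
958 → bucket 4 (collision)
53 → bucket 6
Final buckets:
0: ∅
1: 870
2: ∅
3: 427 -> 854
4: 895 -> 790 -> 958
5: ∅
6: 53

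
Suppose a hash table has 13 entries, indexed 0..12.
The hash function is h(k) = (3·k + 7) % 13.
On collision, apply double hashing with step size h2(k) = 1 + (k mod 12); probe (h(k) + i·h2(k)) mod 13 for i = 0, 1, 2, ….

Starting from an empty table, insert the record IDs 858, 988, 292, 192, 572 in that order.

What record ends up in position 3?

572

858 hashes to 7; slot 7 is free → place at 7.
988 hashes to 7, h2=5; 7 taken → place at 12.
292 hashes to 12, h2=5; 12 taken → place at 4.
192 hashes to 11; slot 11 is free → place at 11.
572 hashes to 7, h2=9; 7 taken → place at 3.
Table: [_, _, _, 572, 292, _, _, 858, _, _, _, 192, 988]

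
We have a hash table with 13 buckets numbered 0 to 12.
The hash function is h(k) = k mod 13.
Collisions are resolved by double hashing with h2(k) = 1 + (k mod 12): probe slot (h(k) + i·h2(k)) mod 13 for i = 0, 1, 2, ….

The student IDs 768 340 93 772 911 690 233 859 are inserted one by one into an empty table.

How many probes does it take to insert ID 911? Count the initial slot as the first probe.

2

Insert 768: h=1, slot 1 empty => index 1.
Insert 340: h=2, slot 2 empty => index 2.
Insert 93: h=2, h2=10, slot 2 occupied => index 12.
Insert 772: h=5, slot 5 empty => index 5.
Insert 911: h=1, h2=12, slot 1 occupied => index 0.
Insert 690: h=1, h2=7, slot 1 occupied => index 8.
Insert 233: h=12, h2=6, slots 12,5 occupied => index 11.
Insert 859: h=1, h2=8, slot 1 occupied => index 9.
Table: [911, 768, 340, —, —, 772, —, —, 690, 859, —, 233, 93]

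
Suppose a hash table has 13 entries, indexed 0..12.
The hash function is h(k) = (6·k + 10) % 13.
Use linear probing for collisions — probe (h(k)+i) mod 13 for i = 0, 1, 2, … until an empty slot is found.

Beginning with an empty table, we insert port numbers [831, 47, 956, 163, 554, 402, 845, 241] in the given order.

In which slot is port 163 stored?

Insert 831: h=4, slot 4 empty -> index 4.
Insert 47: h=6, slot 6 empty -> index 6.
Insert 956: h=0, slot 0 empty -> index 0.
Insert 163: h=0, slot 0 occupied -> index 1.
Insert 554: h=6, slot 6 occupied -> index 7.
Insert 402: h=4, slot 4 occupied -> index 5.
Insert 845: h=10, slot 10 empty -> index 10.
Insert 241: h=0, slots 0,1 occupied -> index 2.
Table: [956, 163, 241, -, 831, 402, 47, 554, -, -, 845, -, -]

1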